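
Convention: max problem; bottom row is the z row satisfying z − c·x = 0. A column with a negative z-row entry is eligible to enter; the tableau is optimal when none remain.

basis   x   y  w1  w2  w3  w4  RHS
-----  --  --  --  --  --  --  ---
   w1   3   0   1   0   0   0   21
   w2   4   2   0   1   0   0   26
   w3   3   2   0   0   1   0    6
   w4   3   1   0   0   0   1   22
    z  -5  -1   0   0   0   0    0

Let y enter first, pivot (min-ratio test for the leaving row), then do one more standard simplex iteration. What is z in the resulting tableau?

Ratio test on column y — row 1: entry 0 ≤ 0; row 2: 26/2 = 13; row 3: 6/2 = 3; row 4: 22/1 = 22. Minimum is 3 at row 3 (w3 leaves); pivot element 2.
Pivot on row 3; the z-row RHS becomes 0 − (-1)·3 = 3.
Next entering variable (most negative z-row entry -7/2): x.
Ratio test on column x — row 1: 21/3 = 7; row 2: 20/1 = 20; row 3: 3/(3/2) = 2; row 4: 19/(3/2) = 38/3. Minimum is 2 at row 3 (y leaves); pivot element 3/2.
After the second pivot the z-row RHS is 3 − (-7/2)·2 = 10.

10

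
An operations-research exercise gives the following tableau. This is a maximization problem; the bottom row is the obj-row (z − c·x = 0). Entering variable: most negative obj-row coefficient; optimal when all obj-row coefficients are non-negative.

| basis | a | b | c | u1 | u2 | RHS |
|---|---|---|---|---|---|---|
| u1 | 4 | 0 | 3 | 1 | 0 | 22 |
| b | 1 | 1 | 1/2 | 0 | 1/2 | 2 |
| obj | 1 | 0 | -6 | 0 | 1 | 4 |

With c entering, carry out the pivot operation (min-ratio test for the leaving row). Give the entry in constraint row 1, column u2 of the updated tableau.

-3

Ratio test on column c — row 1: 22/3 = 22/3; row 2: 2/(1/2) = 4. Minimum is 4 at row 2 (b leaves); pivot element 1/2.
Divide row 2 by 1/2; eliminate column c from the other rows.
Row 1 update in column u2: 0 − 3·1 = -3.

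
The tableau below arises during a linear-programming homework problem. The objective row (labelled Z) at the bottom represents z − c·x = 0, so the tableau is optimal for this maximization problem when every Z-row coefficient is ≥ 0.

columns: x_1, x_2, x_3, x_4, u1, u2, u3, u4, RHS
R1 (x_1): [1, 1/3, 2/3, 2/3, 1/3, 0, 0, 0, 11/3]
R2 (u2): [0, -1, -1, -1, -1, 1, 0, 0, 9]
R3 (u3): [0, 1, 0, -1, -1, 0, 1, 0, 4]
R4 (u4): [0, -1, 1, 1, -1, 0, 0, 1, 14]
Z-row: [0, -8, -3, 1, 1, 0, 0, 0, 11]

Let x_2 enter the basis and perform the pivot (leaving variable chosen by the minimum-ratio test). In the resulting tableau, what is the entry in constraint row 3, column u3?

1

Ratio test on column x_2 — row 1: (11/3)/(1/3) = 11; row 2: entry -1 ≤ 0; row 3: 4/1 = 4; row 4: entry -1 ≤ 0. Minimum is 4 at row 3 (u3 leaves); pivot element 1.
Divide row 3 by 1; eliminate column x_2 from the other rows.
In the new row 3, the u3 entry is the old entry divided by the pivot: 1/1 = 1.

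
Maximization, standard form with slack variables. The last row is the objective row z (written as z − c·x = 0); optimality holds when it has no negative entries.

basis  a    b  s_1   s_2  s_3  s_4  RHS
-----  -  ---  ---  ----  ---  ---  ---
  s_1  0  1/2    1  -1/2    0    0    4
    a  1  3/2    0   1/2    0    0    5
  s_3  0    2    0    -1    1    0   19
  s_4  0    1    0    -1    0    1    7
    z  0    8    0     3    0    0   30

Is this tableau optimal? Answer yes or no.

yes

Every z-row coefficient is ≥ 0, so the tableau is optimal.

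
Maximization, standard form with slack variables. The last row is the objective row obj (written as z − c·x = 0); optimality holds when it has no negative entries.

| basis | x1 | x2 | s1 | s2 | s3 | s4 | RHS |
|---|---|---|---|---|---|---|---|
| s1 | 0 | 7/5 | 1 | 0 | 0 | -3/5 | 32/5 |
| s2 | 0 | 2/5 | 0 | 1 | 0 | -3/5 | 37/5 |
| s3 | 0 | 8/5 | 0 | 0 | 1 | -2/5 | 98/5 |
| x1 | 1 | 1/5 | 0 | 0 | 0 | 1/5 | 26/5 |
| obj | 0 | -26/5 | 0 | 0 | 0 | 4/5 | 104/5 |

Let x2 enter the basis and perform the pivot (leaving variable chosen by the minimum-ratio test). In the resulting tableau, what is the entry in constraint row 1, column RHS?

Ratio test on column x2 — row 1: (32/5)/(7/5) = 32/7; row 2: (37/5)/(2/5) = 37/2; row 3: (98/5)/(8/5) = 49/4; row 4: (26/5)/(1/5) = 26. Minimum is 32/7 at row 1 (s1 leaves); pivot element 7/5.
Divide row 1 by 7/5; eliminate column x2 from the other rows.
In the new row 1, the RHS entry is the old entry divided by the pivot: (32/5)/(7/5) = 32/7.

32/7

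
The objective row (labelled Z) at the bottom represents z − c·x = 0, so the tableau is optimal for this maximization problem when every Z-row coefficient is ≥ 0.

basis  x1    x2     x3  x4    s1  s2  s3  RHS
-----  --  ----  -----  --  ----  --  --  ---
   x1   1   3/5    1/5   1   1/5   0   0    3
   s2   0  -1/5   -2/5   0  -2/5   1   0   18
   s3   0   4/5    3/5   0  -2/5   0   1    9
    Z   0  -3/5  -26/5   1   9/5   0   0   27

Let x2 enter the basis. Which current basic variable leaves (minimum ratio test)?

x1

Column x2 entries and ratios — x1: 3/(3/5) = 5; s2: -1/5 ≤ 0, skip; s3: 9/(4/5) = 45/4.
Smallest ratio is 5 in the row of x1, so x1 leaves.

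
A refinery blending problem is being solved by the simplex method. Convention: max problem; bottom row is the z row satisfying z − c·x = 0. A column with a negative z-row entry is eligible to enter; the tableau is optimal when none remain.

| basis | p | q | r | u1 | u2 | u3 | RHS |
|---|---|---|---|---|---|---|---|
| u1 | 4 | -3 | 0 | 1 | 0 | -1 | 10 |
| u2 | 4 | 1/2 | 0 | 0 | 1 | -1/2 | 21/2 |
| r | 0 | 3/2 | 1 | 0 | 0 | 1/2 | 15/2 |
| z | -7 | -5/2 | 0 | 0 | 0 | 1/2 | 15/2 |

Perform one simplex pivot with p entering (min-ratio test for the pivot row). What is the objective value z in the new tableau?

Ratio test on column p — row 1: 10/4 = 5/2; row 2: (21/2)/4 = 21/8; row 3: entry 0 ≤ 0. Minimum is 5/2 at row 1 (u1 leaves); pivot element 4.
Pivot on row 1; the z-row RHS becomes 15/2 − (-7)·(5/2) = 25.

25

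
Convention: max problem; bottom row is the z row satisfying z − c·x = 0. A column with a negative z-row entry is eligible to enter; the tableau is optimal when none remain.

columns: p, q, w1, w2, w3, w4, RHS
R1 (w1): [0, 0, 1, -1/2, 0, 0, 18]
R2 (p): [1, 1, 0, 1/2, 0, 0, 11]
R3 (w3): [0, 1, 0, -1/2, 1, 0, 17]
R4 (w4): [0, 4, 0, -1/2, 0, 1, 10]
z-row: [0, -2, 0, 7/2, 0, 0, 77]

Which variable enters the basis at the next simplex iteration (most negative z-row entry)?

Negative z-row entries: q: -2.
The most negative is -2 in column q, so q enters.

q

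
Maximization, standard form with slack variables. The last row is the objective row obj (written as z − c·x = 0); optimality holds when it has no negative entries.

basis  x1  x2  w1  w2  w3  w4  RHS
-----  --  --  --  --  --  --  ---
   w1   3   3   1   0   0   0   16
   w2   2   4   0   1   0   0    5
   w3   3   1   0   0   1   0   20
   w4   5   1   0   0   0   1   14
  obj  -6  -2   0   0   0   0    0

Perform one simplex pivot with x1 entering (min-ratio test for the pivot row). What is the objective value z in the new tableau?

15

Ratio test on column x1 — row 1: 16/3 = 16/3; row 2: 5/2 = 5/2; row 3: 20/3 = 20/3; row 4: 14/5 = 14/5. Minimum is 5/2 at row 2 (w2 leaves); pivot element 2.
Pivot on row 2; the obj-row RHS becomes 0 − (-6)·(5/2) = 15.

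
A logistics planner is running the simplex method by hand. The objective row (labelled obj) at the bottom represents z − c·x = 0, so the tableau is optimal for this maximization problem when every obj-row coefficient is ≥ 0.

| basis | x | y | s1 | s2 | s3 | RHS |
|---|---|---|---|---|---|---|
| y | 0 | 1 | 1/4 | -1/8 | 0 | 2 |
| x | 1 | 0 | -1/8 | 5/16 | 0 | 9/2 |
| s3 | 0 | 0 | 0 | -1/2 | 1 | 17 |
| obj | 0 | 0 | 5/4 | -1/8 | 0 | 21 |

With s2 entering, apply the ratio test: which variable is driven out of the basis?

x

Column s2 entries and ratios — y: -1/8 ≤ 0, skip; x: (9/2)/(5/16) = 72/5; s3: -1/2 ≤ 0, skip.
Smallest ratio is 72/5 in the row of x, so x leaves.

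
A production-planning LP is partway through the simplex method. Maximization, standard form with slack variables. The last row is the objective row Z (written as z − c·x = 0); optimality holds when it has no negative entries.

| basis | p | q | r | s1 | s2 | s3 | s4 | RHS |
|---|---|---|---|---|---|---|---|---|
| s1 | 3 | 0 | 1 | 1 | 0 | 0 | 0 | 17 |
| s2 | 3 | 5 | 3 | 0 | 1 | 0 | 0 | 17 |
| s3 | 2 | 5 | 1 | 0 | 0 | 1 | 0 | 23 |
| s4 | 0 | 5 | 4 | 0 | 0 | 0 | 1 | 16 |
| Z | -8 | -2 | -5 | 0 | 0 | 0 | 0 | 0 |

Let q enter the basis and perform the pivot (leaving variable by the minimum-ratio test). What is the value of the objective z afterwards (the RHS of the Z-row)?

32/5

Ratio test on column q — row 1: entry 0 ≤ 0; row 2: 17/5 = 17/5; row 3: 23/5 = 23/5; row 4: 16/5 = 16/5. Minimum is 16/5 at row 4 (s4 leaves); pivot element 5.
Pivot on row 4; the Z-row RHS becomes 0 − (-2)·(16/5) = 32/5.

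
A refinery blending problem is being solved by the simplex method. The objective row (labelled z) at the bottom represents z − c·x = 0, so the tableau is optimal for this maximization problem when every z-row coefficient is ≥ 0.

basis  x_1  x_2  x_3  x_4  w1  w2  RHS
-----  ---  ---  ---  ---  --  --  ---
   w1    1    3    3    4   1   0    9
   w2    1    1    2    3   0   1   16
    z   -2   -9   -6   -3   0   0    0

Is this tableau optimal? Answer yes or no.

The z-row has a negative entry -9 in column x_2, so it is not optimal.

no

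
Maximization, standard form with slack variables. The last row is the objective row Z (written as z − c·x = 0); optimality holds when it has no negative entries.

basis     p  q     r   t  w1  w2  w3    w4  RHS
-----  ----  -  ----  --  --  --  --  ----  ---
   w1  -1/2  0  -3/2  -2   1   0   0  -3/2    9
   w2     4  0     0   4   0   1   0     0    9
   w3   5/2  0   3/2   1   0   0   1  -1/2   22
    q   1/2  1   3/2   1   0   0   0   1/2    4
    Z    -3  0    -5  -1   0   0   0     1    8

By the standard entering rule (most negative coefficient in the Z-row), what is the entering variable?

Negative Z-row entries: p: -3, r: -5, t: -1.
The most negative is -5 in column r, so r enters.

r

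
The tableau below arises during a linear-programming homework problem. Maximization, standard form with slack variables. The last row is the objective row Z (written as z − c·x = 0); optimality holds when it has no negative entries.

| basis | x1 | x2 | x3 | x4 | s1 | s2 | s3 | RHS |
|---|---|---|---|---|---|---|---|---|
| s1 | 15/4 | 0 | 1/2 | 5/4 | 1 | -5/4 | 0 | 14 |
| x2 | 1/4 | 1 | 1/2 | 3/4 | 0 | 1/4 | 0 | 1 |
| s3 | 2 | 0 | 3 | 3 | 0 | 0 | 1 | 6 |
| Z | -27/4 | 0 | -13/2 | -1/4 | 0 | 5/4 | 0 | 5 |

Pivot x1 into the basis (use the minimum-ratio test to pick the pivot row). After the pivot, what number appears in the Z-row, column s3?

Ratio test on column x1 — row 1: 14/(15/4) = 56/15; row 2: 1/(1/4) = 4; row 3: 6/2 = 3. Minimum is 3 at row 3 (s3 leaves); pivot element 2.
Divide row 3 by 2; eliminate column x1 from the other rows.
Z-row update in column s3: 0 − (-27/4)·(1/2) = 27/8.

27/8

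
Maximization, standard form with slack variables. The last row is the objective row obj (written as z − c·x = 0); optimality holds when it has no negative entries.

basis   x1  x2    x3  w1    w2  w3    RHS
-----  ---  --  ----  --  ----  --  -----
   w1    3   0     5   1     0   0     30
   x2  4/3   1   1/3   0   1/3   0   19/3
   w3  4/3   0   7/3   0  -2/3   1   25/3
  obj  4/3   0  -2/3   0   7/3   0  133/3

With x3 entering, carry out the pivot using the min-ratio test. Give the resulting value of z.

Ratio test on column x3 — row 1: 30/5 = 6; row 2: (19/3)/(1/3) = 19; row 3: (25/3)/(7/3) = 25/7. Minimum is 25/7 at row 3 (w3 leaves); pivot element 7/3.
Pivot on row 3; the obj-row RHS becomes 133/3 − (-2/3)·(25/7) = 327/7.

327/7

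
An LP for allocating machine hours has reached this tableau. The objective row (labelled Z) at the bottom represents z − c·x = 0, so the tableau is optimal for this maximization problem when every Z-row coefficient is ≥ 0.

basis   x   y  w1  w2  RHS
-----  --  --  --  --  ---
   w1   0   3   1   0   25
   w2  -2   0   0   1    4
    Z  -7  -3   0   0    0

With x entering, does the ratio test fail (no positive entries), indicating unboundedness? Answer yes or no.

yes

Every constraint-row entry in column x is ≤ 0, so increasing x is unbounded.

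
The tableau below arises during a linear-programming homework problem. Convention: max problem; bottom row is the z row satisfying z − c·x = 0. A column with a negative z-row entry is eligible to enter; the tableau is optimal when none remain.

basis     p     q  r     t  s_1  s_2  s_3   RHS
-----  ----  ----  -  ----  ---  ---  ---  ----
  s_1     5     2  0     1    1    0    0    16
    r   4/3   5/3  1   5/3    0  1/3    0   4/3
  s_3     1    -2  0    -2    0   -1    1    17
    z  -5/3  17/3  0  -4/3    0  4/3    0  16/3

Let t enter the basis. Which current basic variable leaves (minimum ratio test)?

Column t entries and ratios — s_1: 16/1 = 16; r: (4/3)/(5/3) = 4/5; s_3: -2 ≤ 0, skip.
Smallest ratio is 4/5 in the row of r, so r leaves.

r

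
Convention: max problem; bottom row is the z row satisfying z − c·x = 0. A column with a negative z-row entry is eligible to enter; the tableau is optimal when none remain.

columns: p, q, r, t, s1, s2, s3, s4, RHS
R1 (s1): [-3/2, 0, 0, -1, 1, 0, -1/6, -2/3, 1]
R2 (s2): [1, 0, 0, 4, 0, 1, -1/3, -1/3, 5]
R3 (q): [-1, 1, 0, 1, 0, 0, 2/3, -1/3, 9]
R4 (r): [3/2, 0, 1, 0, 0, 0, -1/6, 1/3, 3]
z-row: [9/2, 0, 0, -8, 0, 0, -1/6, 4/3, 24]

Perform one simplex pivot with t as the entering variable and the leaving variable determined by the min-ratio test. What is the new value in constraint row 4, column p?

3/2

Ratio test on column t — row 1: entry -1 ≤ 0; row 2: 5/4 = 5/4; row 3: 9/1 = 9; row 4: entry 0 ≤ 0. Minimum is 5/4 at row 2 (s2 leaves); pivot element 4.
Divide row 2 by 4; eliminate column t from the other rows.
Row 4 update in column p: 3/2 − 0·(1/4) = 3/2.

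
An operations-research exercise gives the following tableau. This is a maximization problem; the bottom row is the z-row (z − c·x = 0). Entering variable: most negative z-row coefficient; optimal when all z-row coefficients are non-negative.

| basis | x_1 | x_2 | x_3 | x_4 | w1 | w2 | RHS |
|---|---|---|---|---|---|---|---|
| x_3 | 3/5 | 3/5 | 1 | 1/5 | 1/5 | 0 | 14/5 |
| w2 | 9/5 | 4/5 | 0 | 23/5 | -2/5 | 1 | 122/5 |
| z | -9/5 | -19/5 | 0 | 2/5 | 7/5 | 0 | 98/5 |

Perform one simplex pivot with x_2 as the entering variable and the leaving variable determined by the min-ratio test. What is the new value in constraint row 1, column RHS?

14/3

Ratio test on column x_2 — row 1: (14/5)/(3/5) = 14/3; row 2: (122/5)/(4/5) = 61/2. Minimum is 14/3 at row 1 (x_3 leaves); pivot element 3/5.
Divide row 1 by 3/5; eliminate column x_2 from the other rows.
In the new row 1, the RHS entry is the old entry divided by the pivot: (14/5)/(3/5) = 14/3.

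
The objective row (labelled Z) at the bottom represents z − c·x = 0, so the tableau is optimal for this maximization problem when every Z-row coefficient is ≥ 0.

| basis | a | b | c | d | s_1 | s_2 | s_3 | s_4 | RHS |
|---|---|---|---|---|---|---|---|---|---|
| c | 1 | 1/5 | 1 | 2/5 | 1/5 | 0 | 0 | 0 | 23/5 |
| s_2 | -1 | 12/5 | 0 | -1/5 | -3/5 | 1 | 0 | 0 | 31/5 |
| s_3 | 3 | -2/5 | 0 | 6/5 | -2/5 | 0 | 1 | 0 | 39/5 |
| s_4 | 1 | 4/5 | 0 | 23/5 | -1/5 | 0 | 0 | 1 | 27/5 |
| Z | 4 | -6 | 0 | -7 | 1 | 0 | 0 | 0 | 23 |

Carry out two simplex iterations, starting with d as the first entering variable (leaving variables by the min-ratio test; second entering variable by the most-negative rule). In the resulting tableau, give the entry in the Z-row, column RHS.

Ratio test on column d — row 1: (23/5)/(2/5) = 23/2; row 2: entry -1/5 ≤ 0; row 3: (39/5)/(6/5) = 13/2; row 4: (27/5)/(23/5) = 27/23. Minimum is 27/23 at row 4 (s_4 leaves); pivot element 23/5.
Divide row 4 by 23/5; eliminate column d from the other rows.
Second iteration: most negative Z-row entry is -110/23 in column b, so b enters.
Ratio test on column b — row 1: (95/23)/(3/23) = 95/3; row 2: (148/23)/(56/23) = 37/14; row 3: entry -14/23 ≤ 0; row 4: (27/23)/(4/23) = 27/4. Minimum is 37/14 at row 2 (s_2 leaves); pivot element 56/23.
Divide row 2 by 56/23; eliminate column b from the other rows.
After both pivots, the entry at the Z-row, column RHS is 307/7.

307/7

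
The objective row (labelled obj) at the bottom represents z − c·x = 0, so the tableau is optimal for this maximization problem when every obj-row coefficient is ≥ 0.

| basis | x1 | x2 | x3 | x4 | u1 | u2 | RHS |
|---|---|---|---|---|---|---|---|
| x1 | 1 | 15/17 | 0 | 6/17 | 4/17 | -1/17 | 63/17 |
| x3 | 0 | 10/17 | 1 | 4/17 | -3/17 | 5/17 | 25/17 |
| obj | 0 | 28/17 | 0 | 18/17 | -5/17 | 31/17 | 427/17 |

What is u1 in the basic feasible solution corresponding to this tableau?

0

u1 is not in the basis, so in the current basic feasible solution u1 = 0.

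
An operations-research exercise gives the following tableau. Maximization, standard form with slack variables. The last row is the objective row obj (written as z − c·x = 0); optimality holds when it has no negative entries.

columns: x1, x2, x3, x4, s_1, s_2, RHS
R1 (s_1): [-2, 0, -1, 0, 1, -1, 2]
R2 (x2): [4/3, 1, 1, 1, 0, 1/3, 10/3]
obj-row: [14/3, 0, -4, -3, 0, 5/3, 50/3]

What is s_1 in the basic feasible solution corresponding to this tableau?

2

s_1 is basic (row 1); its value is the RHS of that row, 2.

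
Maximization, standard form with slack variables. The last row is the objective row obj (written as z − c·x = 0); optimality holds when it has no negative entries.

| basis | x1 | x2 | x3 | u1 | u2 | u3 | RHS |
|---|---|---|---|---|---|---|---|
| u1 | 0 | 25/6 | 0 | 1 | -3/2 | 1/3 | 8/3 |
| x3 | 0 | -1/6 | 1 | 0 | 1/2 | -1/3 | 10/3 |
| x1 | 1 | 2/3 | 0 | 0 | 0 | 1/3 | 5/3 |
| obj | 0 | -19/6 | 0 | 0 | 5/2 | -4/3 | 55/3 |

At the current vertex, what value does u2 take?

u2 is not in the basis, so in the current basic feasible solution u2 = 0.

0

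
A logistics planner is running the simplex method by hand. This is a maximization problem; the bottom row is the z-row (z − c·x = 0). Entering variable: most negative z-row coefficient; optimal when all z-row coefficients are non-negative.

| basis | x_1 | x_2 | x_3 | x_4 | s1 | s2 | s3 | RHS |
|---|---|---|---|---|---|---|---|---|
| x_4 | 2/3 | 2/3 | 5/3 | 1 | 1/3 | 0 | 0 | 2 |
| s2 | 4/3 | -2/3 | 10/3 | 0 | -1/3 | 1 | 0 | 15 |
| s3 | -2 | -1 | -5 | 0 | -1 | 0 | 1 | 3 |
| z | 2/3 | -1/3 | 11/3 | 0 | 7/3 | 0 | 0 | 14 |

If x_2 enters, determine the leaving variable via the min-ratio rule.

Column x_2 entries and ratios — x_4: 2/(2/3) = 3; s2: -2/3 ≤ 0, skip; s3: -1 ≤ 0, skip.
Smallest ratio is 3 in the row of x_4, so x_4 leaves.

x_4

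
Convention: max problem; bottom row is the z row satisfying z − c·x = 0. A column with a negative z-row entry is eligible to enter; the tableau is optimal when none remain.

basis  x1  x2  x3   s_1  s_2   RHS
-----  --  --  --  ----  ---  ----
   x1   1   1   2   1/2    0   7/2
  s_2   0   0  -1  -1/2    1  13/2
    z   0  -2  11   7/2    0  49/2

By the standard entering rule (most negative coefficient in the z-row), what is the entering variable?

x2

Negative z-row entries: x2: -2.
The most negative is -2 in column x2, so x2 enters.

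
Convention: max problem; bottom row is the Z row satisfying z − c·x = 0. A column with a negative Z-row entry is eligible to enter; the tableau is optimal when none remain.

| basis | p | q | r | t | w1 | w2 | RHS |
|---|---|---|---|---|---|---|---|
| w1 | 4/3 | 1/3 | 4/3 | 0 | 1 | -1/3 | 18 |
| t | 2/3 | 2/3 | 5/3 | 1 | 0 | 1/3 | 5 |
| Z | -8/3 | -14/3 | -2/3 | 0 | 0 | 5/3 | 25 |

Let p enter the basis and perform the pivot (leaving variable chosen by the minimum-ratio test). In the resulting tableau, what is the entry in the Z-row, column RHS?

Ratio test on column p — row 1: 18/(4/3) = 27/2; row 2: 5/(2/3) = 15/2. Minimum is 15/2 at row 2 (t leaves); pivot element 2/3.
Divide row 2 by 2/3; eliminate column p from the other rows.
Z-row update in column RHS: 25 − (-8/3)·(15/2) = 45.

45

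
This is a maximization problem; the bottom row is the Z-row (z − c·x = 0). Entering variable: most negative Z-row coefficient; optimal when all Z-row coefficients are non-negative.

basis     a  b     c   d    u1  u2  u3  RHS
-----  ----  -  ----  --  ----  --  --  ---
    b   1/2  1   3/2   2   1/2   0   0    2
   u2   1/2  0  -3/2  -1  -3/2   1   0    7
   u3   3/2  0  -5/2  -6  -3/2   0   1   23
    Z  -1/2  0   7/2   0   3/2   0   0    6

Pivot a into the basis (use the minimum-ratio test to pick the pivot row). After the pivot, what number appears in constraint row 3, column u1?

Ratio test on column a — row 1: 2/(1/2) = 4; row 2: 7/(1/2) = 14; row 3: 23/(3/2) = 46/3. Minimum is 4 at row 1 (b leaves); pivot element 1/2.
Divide row 1 by 1/2; eliminate column a from the other rows.
Row 3 update in column u1: -3/2 − (3/2)·1 = -3.

-3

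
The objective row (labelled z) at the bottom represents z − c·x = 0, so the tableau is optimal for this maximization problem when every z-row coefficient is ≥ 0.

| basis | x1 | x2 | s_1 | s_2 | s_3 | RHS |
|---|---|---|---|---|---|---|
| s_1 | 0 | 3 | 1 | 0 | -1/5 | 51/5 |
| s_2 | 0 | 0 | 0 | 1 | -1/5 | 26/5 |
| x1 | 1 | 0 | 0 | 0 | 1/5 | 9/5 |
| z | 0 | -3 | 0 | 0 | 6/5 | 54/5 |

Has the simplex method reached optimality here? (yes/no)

The z-row has a negative entry -3 in column x2, so it is not optimal.

no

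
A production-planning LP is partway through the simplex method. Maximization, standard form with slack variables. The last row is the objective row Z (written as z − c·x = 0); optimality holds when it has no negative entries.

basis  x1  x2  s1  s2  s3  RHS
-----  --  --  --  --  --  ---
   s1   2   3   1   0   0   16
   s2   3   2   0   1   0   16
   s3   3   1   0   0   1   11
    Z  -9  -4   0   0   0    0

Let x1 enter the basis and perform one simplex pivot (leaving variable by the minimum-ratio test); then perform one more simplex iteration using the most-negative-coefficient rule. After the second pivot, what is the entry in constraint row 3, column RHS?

17/7

Ratio test on column x1 — row 1: 16/2 = 8; row 2: 16/3 = 16/3; row 3: 11/3 = 11/3. Minimum is 11/3 at row 3 (s3 leaves); pivot element 3.
Divide row 3 by 3; eliminate column x1 from the other rows.
Second iteration: most negative Z-row entry is -1 in column x2, so x2 enters.
Ratio test on column x2 — row 1: (26/3)/(7/3) = 26/7; row 2: 5/1 = 5; row 3: (11/3)/(1/3) = 11. Minimum is 26/7 at row 1 (s1 leaves); pivot element 7/3.
Divide row 1 by 7/3; eliminate column x2 from the other rows.
After both pivots, the entry at constraint row 3, column RHS is 17/7.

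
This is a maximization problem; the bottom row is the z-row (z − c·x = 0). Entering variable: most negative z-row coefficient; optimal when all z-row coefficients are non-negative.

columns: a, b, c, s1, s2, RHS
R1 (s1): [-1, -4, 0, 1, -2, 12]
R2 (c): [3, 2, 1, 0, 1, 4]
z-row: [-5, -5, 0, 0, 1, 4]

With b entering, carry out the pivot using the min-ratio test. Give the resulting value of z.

14

Ratio test on column b — row 1: entry -4 ≤ 0; row 2: 4/2 = 2. Minimum is 2 at row 2 (c leaves); pivot element 2.
Pivot on row 2; the z-row RHS becomes 4 − (-5)·2 = 14.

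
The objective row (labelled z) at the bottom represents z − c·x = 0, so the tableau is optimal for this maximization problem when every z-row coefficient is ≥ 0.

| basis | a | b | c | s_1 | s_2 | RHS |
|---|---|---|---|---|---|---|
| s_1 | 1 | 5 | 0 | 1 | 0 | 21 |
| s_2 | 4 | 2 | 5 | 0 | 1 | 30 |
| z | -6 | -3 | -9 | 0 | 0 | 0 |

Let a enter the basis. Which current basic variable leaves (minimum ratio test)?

Column a entries and ratios — s_1: 21/1 = 21; s_2: 30/4 = 15/2.
Smallest ratio is 15/2 in the row of s_2, so s_2 leaves.

s_2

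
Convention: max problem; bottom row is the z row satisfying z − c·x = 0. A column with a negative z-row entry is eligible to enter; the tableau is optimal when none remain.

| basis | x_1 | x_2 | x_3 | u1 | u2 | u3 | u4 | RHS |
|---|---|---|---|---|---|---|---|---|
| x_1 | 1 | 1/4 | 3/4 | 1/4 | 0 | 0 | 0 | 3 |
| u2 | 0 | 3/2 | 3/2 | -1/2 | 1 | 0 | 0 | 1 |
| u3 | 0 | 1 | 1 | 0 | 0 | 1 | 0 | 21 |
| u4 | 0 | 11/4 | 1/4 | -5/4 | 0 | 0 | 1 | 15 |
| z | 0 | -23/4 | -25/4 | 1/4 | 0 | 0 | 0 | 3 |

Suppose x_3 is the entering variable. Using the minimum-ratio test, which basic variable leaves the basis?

u2

Column x_3 entries and ratios — x_1: 3/(3/4) = 4; u2: 1/(3/2) = 2/3; u3: 21/1 = 21; u4: 15/(1/4) = 60.
Smallest ratio is 2/3 in the row of u2, so u2 leaves.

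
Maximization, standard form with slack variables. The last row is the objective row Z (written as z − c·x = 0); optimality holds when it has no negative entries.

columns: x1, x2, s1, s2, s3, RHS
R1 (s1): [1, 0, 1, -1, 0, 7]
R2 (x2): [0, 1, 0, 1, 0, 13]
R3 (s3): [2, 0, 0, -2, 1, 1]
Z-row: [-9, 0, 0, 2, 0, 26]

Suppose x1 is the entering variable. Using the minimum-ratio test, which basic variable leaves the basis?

Column x1 entries and ratios — s1: 7/1 = 7; x2: 0 ≤ 0, skip; s3: 1/2 = 1/2.
Smallest ratio is 1/2 in the row of s3, so s3 leaves.

s3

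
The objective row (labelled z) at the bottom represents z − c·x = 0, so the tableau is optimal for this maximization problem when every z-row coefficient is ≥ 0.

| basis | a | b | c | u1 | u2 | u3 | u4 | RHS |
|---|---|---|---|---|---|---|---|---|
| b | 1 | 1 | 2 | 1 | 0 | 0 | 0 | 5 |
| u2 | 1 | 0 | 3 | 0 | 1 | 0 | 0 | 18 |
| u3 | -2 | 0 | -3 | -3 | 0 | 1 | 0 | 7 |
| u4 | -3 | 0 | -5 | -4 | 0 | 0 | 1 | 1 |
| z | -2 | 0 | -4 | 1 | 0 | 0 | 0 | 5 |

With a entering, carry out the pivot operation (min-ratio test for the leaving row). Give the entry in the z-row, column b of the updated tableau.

Ratio test on column a — row 1: 5/1 = 5; row 2: 18/1 = 18; row 3: entry -2 ≤ 0; row 4: entry -3 ≤ 0. Minimum is 5 at row 1 (b leaves); pivot element 1.
Divide row 1 by 1; eliminate column a from the other rows.
z-row update in column b: 0 − (-2)·1 = 2.

2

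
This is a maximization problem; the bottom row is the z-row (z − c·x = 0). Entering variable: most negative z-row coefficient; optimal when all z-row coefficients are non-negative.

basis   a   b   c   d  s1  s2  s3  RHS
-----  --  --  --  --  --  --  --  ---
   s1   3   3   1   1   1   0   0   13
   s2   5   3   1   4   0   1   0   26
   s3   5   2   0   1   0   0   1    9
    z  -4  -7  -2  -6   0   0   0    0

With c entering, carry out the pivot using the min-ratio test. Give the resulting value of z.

26

Ratio test on column c — row 1: 13/1 = 13; row 2: 26/1 = 26; row 3: entry 0 ≤ 0. Minimum is 13 at row 1 (s1 leaves); pivot element 1.
Pivot on row 1; the z-row RHS becomes 0 − (-2)·13 = 26.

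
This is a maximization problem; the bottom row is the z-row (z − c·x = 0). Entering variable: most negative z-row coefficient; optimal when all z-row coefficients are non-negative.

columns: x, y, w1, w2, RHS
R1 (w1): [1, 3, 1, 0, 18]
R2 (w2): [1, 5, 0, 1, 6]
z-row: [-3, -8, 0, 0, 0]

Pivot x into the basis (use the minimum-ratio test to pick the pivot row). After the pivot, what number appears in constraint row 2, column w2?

1

Ratio test on column x — row 1: 18/1 = 18; row 2: 6/1 = 6. Minimum is 6 at row 2 (w2 leaves); pivot element 1.
Divide row 2 by 1; eliminate column x from the other rows.
In the new row 2, the w2 entry is the old entry divided by the pivot: 1/1 = 1.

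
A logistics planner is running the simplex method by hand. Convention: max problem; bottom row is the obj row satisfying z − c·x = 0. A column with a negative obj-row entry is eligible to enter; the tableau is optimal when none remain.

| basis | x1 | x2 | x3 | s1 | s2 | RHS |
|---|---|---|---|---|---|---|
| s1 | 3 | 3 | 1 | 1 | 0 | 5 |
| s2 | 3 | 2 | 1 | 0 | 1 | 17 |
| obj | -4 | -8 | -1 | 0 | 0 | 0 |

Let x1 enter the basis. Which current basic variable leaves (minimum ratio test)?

s1

Column x1 entries and ratios — s1: 5/3 = 5/3; s2: 17/3 = 17/3.
Smallest ratio is 5/3 in the row of s1, so s1 leaves.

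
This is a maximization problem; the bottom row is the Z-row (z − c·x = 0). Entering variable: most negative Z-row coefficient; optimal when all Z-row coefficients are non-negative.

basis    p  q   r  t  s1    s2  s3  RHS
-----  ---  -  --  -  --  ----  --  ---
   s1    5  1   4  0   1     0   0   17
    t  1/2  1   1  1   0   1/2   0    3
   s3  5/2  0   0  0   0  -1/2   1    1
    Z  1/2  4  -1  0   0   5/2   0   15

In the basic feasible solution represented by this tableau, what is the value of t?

t is basic (row 2); its value is the RHS of that row, 3.

3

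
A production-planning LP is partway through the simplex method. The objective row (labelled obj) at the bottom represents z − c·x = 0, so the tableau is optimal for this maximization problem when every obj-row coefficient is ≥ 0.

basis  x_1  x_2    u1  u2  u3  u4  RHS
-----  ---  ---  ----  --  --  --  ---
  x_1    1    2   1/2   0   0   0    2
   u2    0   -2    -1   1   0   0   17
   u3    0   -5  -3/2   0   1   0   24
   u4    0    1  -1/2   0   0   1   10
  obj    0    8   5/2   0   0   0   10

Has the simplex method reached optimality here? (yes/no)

yes

Every obj-row coefficient is ≥ 0, so the tableau is optimal.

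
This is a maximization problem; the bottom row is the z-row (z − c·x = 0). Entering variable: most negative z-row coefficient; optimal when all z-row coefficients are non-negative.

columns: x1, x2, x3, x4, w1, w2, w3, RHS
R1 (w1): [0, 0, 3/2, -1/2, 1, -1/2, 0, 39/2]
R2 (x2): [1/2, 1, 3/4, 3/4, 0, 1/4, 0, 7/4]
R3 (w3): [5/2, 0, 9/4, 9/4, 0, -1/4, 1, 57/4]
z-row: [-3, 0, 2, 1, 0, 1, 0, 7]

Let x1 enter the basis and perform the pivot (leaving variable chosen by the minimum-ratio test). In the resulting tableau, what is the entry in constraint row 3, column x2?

-5

Ratio test on column x1 — row 1: entry 0 ≤ 0; row 2: (7/4)/(1/2) = 7/2; row 3: (57/4)/(5/2) = 57/10. Minimum is 7/2 at row 2 (x2 leaves); pivot element 1/2.
Divide row 2 by 1/2; eliminate column x1 from the other rows.
Row 3 update in column x2: 0 − (5/2)·2 = -5.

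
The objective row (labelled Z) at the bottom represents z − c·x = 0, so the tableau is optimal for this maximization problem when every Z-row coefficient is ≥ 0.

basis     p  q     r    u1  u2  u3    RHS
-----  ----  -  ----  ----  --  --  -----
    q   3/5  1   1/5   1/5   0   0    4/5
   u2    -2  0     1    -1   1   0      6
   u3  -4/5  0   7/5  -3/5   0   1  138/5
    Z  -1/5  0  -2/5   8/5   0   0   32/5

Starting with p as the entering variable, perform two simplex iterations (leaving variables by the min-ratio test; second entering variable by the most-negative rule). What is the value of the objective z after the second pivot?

Ratio test on column p — row 1: (4/5)/(3/5) = 4/3; row 2: entry -2 ≤ 0; row 3: entry -4/5 ≤ 0. Minimum is 4/3 at row 1 (q leaves); pivot element 3/5.
Pivot on row 1; the Z-row RHS becomes 32/5 − (-1/5)·(4/3) = 20/3.
Next entering variable (most negative Z-row entry -1/3): r.
Ratio test on column r — row 1: (4/3)/(1/3) = 4; row 2: (26/3)/(5/3) = 26/5; row 3: (86/3)/(5/3) = 86/5. Minimum is 4 at row 1 (p leaves); pivot element 1/3.
After the second pivot the Z-row RHS is 20/3 − (-1/3)·4 = 8.

8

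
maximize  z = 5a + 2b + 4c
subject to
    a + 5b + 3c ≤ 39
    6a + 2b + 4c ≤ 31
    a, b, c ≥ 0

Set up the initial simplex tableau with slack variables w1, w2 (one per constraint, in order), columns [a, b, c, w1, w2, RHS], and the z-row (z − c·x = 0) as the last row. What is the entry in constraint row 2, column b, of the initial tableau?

2

Constraint 2 has coefficient 2 on b.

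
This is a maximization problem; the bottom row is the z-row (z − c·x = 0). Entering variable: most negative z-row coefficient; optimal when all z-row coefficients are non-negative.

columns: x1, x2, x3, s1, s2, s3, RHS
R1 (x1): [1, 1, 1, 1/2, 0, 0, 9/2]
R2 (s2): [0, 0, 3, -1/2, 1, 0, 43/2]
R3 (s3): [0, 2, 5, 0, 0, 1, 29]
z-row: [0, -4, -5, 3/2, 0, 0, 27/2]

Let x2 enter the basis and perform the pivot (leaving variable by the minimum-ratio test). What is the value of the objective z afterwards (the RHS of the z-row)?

Ratio test on column x2 — row 1: (9/2)/1 = 9/2; row 2: entry 0 ≤ 0; row 3: 29/2 = 29/2. Minimum is 9/2 at row 1 (x1 leaves); pivot element 1.
Pivot on row 1; the z-row RHS becomes 27/2 − (-4)·(9/2) = 63/2.

63/2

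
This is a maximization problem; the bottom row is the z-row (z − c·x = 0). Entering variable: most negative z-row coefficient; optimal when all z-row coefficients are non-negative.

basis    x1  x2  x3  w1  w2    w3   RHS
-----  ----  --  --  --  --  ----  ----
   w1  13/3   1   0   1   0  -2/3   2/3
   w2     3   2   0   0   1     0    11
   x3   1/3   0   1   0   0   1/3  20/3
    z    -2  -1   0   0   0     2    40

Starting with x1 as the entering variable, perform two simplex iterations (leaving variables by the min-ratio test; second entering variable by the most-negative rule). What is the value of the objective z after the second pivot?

Ratio test on column x1 — row 1: (2/3)/(13/3) = 2/13; row 2: 11/3 = 11/3; row 3: (20/3)/(1/3) = 20. Minimum is 2/13 at row 1 (w1 leaves); pivot element 13/3.
Pivot on row 1; the z-row RHS becomes 40 − (-2)·(2/13) = 524/13.
Next entering variable (most negative z-row entry -7/13): x2.
Ratio test on column x2 — row 1: (2/13)/(3/13) = 2/3; row 2: (137/13)/(17/13) = 137/17; row 3: entry -1/13 ≤ 0. Minimum is 2/3 at row 1 (x1 leaves); pivot element 3/13.
After the second pivot the z-row RHS is 524/13 − (-7/13)·(2/3) = 122/3.

122/3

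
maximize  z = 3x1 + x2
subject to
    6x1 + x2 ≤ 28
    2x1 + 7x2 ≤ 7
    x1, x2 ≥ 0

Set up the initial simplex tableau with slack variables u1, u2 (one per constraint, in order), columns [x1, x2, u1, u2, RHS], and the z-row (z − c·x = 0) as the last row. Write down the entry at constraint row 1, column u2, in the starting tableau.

Slack u2 belongs to constraint 2; its column is the unit vector e_2, so the entry in row 1 is 0.

0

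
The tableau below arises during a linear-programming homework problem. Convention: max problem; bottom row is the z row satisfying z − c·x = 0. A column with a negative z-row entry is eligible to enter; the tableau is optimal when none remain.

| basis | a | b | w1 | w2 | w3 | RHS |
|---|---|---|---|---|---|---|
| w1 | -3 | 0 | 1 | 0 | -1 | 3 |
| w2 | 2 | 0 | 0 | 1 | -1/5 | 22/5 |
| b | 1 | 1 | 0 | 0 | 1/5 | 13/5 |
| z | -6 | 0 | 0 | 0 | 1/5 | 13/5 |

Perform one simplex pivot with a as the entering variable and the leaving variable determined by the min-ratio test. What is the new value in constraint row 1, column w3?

Ratio test on column a — row 1: entry -3 ≤ 0; row 2: (22/5)/2 = 11/5; row 3: (13/5)/1 = 13/5. Minimum is 11/5 at row 2 (w2 leaves); pivot element 2.
Divide row 2 by 2; eliminate column a from the other rows.
Row 1 update in column w3: -1 − (-3)·(-1/10) = -13/10.

-13/10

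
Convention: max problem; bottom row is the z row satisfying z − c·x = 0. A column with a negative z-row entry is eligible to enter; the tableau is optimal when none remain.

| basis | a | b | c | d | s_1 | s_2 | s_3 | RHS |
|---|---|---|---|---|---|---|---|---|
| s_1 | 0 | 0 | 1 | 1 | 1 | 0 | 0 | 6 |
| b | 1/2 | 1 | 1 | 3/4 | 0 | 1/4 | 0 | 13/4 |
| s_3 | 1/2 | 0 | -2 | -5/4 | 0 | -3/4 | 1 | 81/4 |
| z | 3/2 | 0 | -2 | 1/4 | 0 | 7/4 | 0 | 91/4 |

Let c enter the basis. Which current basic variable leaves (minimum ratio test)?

b

Column c entries and ratios — s_1: 6/1 = 6; b: (13/4)/1 = 13/4; s_3: -2 ≤ 0, skip.
Smallest ratio is 13/4 in the row of b, so b leaves.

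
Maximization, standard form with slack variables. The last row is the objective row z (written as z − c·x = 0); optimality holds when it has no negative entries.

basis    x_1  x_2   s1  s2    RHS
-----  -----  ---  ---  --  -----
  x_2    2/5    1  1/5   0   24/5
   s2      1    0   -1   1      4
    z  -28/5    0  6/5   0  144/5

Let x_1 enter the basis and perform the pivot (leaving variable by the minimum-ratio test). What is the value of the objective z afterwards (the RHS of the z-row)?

256/5

Ratio test on column x_1 — row 1: (24/5)/(2/5) = 12; row 2: 4/1 = 4. Minimum is 4 at row 2 (s2 leaves); pivot element 1.
Pivot on row 2; the z-row RHS becomes 144/5 − (-28/5)·4 = 256/5.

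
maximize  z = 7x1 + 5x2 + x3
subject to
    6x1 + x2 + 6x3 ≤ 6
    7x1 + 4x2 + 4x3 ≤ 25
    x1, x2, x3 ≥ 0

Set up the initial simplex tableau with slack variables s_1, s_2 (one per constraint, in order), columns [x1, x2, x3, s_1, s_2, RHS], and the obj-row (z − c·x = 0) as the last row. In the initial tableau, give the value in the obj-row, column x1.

-7

The obj-row carries the negated objective coefficients: the x1 entry is -7.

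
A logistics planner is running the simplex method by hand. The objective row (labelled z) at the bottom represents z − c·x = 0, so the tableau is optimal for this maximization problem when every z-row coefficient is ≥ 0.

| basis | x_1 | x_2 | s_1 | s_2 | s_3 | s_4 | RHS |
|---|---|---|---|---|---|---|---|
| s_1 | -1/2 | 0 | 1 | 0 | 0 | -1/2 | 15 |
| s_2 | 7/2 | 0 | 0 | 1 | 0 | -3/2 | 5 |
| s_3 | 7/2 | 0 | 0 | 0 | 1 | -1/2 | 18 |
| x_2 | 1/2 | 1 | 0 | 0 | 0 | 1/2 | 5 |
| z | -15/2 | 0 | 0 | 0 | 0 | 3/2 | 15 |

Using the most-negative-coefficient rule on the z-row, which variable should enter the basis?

Negative z-row entries: x_1: -15/2.
The most negative is -15/2 in column x_1, so x_1 enters.

x_1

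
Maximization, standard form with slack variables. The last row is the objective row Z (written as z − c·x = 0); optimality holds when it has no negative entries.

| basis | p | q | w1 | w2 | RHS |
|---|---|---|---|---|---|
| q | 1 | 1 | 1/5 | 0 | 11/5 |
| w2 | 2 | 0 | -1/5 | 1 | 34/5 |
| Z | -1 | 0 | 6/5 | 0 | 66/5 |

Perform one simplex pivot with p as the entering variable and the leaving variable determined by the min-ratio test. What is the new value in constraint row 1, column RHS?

Ratio test on column p — row 1: (11/5)/1 = 11/5; row 2: (34/5)/2 = 17/5. Minimum is 11/5 at row 1 (q leaves); pivot element 1.
Divide row 1 by 1; eliminate column p from the other rows.
In the new row 1, the RHS entry is the old entry divided by the pivot: (11/5)/1 = 11/5.

11/5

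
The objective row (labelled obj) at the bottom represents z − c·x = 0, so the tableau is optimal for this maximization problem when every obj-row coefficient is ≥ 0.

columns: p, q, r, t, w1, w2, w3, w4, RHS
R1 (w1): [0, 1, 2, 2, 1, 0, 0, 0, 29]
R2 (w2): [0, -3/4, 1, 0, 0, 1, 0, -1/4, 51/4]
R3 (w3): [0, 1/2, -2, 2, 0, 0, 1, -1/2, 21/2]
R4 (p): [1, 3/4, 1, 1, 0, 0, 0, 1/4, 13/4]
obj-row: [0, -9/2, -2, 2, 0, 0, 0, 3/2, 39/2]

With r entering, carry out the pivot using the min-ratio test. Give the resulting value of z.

Ratio test on column r — row 1: 29/2 = 29/2; row 2: (51/4)/1 = 51/4; row 3: entry -2 ≤ 0; row 4: (13/4)/1 = 13/4. Minimum is 13/4 at row 4 (p leaves); pivot element 1.
Pivot on row 4; the obj-row RHS becomes 39/2 − (-2)·(13/4) = 26.

26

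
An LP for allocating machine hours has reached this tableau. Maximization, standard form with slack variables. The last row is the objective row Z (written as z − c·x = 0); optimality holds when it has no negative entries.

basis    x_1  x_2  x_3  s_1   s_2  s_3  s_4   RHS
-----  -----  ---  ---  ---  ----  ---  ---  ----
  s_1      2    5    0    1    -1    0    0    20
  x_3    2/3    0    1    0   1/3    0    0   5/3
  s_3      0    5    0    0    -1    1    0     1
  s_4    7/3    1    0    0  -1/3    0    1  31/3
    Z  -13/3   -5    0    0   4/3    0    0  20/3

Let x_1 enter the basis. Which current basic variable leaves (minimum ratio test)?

x_3

Column x_1 entries and ratios — s_1: 20/2 = 10; x_3: (5/3)/(2/3) = 5/2; s_3: 0 ≤ 0, skip; s_4: (31/3)/(7/3) = 31/7.
Smallest ratio is 5/2 in the row of x_3, so x_3 leaves.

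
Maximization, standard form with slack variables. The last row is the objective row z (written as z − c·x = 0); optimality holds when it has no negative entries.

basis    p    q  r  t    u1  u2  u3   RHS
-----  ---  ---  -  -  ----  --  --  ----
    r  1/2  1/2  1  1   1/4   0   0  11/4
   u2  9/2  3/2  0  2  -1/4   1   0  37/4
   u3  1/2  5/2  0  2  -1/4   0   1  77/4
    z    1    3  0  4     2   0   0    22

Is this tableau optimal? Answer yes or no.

Every z-row coefficient is ≥ 0, so the tableau is optimal.

yes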